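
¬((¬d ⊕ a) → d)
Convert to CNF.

¬((¬d ⊕ a) → d)
≡ ¬(¬(¬d ⊕ a) ∨ d)   (eliminate →)
≡ ¬(¬((¬d ∨ a) ∧ ¬(¬d ∧ a)) ∨ d)   (expand ⊕)
≡ ¬¬((¬d ∨ a) ∧ ¬(¬d ∧ a)) ∧ ¬d   (De Morgan)
≡ (¬d ∨ a) ∧ ¬(¬d ∧ a) ∧ ¬d   (double negation)
≡ (¬d ∨ a) ∧ (¬¬d ∨ ¬a) ∧ ¬d   (De Morgan)
≡ (¬d ∨ a) ∧ (d ∨ ¬a) ∧ ¬d   (double negation)
≡ (d ∨ ¬a) ∧ ¬d   (simplify)

(d ∨ ¬a) ∧ ¬d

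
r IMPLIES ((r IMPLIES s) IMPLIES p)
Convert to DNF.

NOT r OR (r AND NOT s) OR p

r IMPLIES ((r IMPLIES s) IMPLIES p)
⇔ NOT r OR ((r IMPLIES s) IMPLIES p)   — eliminate IMPLIES
⇔ NOT r OR NOT (r IMPLIES s) OR p   — eliminate IMPLIES
⇔ NOT r OR NOT (NOT r OR s) OR p   — eliminate IMPLIES
⇔ NOT r OR (NOT NOT r AND NOT s) OR p   — De Morgan
⇔ NOT r OR (r AND NOT s) OR p   — double negation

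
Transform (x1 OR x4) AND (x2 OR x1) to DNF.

x1 OR (x4 AND x2)

(x1 OR x4) AND (x2 OR x1)
≡ (x1 AND x2) OR (x1 AND x1) OR (x4 AND x2) OR (x4 AND x1)   [distribute AND over OR]
≡ x1 OR (x4 AND x2)   [simplify]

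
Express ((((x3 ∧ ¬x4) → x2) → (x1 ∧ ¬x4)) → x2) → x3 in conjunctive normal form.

((((x3 ∧ ¬x4) → x2) → (x1 ∧ ¬x4)) → x2) → x3
= ¬((((x3 ∧ ¬x4) → x2) → (x1 ∧ ¬x4)) → x2) ∨ x3   [eliminate →]
= ¬(¬(((x3 ∧ ¬x4) → x2) → (x1 ∧ ¬x4)) ∨ x2) ∨ x3   [eliminate →]
= ¬(¬(¬((x3 ∧ ¬x4) → x2) ∨ (x1 ∧ ¬x4)) ∨ x2) ∨ x3   [eliminate →]
= ¬(¬(¬(¬(x3 ∧ ¬x4) ∨ x2) ∨ (x1 ∧ ¬x4)) ∨ x2) ∨ x3   [eliminate →]
= (¬¬(¬(¬(x3 ∧ ¬x4) ∨ x2) ∨ (x1 ∧ ¬x4)) ∧ ¬x2) ∨ x3   [De Morgan]
= ((¬(¬(x3 ∧ ¬x4) ∨ x2) ∨ (x1 ∧ ¬x4)) ∧ ¬x2) ∨ x3   [double negation]
= (((¬¬(x3 ∧ ¬x4) ∧ ¬x2) ∨ (x1 ∧ ¬x4)) ∧ ¬x2) ∨ x3   [De Morgan]
= (((x3 ∧ ¬x4 ∧ ¬x2) ∨ (x1 ∧ ¬x4)) ∧ ¬x2) ∨ x3   [double negation]
= (x3 ∨ x1 ∨ x3) ∧ (x3 ∨ ¬x4 ∨ x3) ∧ (¬x4 ∨ x1 ∨ x3) ∧ (¬x4 ∨ ¬x4 ∨ x3) ∧ (¬x2 ∨ x1 ∨ x3) ∧ (¬x2 ∨ ¬x4 ∨ x3) ∧ (¬x2 ∨ x3)   [distribute ∨ over ∧]
= (x3 ∨ x1) ∧ (x3 ∨ ¬x4) ∧ (¬x2 ∨ x3)   [simplify]

(x3 ∨ x1) ∧ (x3 ∨ ¬x4) ∧ (¬x2 ∨ x3)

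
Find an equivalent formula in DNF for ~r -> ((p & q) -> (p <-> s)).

r | ~p | ~q | (s & p)

~r -> ((p & q) -> (p <-> s))
≡ ~~r | ((p & q) -> (p <-> s))   (eliminate ->)
≡ ~~r | ~(p & q) | (p <-> s)   (eliminate ->)
≡ ~~r | ~(p & q) | ((p -> s) & (s -> p))   (eliminate <->)
≡ ~~r | ~(p & q) | ((~p | s) & (s -> p))   (eliminate ->)
≡ ~~r | ~(p & q) | ((~p | s) & (~s | p))   (eliminate ->)
≡ r | ~(p & q) | ((~p | s) & (~s | p))   (double negation)
≡ r | ~p | ~q | ((~p | s) & (~s | p))   (De Morgan)
≡ r | ~p | ~q | (~p & ~s) | (~p & p) | (s & ~s) | (s & p)   (distribute & over |)
≡ r | ~p | ~q | (s & p)   (simplify)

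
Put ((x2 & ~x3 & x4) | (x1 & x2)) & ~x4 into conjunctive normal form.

((x2 & ~x3 & x4) | (x1 & x2)) & ~x4
= (x2 | x1) & (x2 | x2) & (~x3 | x1) & (~x3 | x2) & (x4 | x1) & (x4 | x2) & ~x4   [distribute | over &]
= x2 & (~x3 | x1) & (x4 | x1) & ~x4   [simplify]

x2 & (~x3 | x1) & (x4 | x1) & ~x4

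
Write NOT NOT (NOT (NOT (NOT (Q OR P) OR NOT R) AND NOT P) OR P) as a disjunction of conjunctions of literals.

(NOT Q AND NOT P) OR NOT R OR P

NOT NOT (NOT (NOT (NOT (Q OR P) OR NOT R) AND NOT P) OR P)
≡ NOT (NOT (NOT (Q OR P) OR NOT R) AND NOT P) OR P
≡ NOT NOT (NOT (Q OR P) OR NOT R) OR NOT NOT P OR P
≡ NOT (Q OR P) OR NOT R OR NOT NOT P OR P
≡ (NOT Q AND NOT P) OR NOT R OR NOT NOT P OR P
≡ (NOT Q AND NOT P) OR NOT R OR P OR P
≡ (NOT Q AND NOT P) OR NOT R OR P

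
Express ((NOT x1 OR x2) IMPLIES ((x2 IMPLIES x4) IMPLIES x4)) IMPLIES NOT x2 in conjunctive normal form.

(NOT x2 OR x4) AND (NOT x4 OR NOT x2)

((NOT x1 OR x2) IMPLIES ((x2 IMPLIES x4) IMPLIES x4)) IMPLIES NOT x2
≡ NOT ((NOT x1 OR x2) IMPLIES ((x2 IMPLIES x4) IMPLIES x4)) OR NOT x2   — eliminate IMPLIES
≡ NOT (NOT (NOT x1 OR x2) OR ((x2 IMPLIES x4) IMPLIES x4)) OR NOT x2   — eliminate IMPLIES
≡ NOT (NOT (NOT x1 OR x2) OR NOT (x2 IMPLIES x4) OR x4) OR NOT x2   — eliminate IMPLIES
≡ NOT (NOT (NOT x1 OR x2) OR NOT (NOT x2 OR x4) OR x4) OR NOT x2   — eliminate IMPLIES
≡ (NOT NOT (NOT x1 OR x2) AND NOT NOT (NOT x2 OR x4) AND NOT x4) OR NOT x2   — De Morgan
≡ ((NOT x1 OR x2) AND NOT NOT (NOT x2 OR x4) AND NOT x4) OR NOT x2   — double negation
≡ ((NOT x1 OR x2) AND (NOT x2 OR x4) AND NOT x4) OR NOT x2   — double negation
≡ (NOT x1 OR x2 OR NOT x2) AND (NOT x2 OR x4 OR NOT x2) AND (NOT x4 OR NOT x2)   — distribute OR over AND
≡ (NOT x2 OR x4) AND (NOT x4 OR NOT x2)   — simplify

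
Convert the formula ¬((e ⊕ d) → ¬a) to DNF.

(e ∧ ¬d ∧ a) ∨ (¬e ∧ d ∧ a)

¬((e ⊕ d) → ¬a)
= ¬(¬(e ⊕ d) ∨ ¬a)   [eliminate →]
= ¬(¬((e ∧ ¬d) ∨ (¬e ∧ d)) ∨ ¬a)   [expand ⊕]
= ¬¬((e ∧ ¬d) ∨ (¬e ∧ d)) ∧ ¬¬a   [De Morgan]
= ((e ∧ ¬d) ∨ (¬e ∧ d)) ∧ ¬¬a   [double negation]
= ((e ∧ ¬d) ∨ (¬e ∧ d)) ∧ a   [double negation]
= (e ∧ ¬d ∧ a) ∨ (¬e ∧ d ∧ a)   [distribute ∧ over ∨]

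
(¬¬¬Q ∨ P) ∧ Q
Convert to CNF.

(¬Q ∨ P) ∧ Q

(¬¬¬Q ∨ P) ∧ Q
⇔ (¬Q ∨ P) ∧ Q   [double negation]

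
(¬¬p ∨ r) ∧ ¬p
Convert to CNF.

(¬¬p ∨ r) ∧ ¬p
⇔ (p ∨ r) ∧ ¬p   — double negation

(p ∨ r) ∧ ¬p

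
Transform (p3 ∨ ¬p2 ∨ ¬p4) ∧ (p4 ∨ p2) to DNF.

(p3 ∨ ¬p2 ∨ ¬p4) ∧ (p4 ∨ p2)
= (p3 ∧ p4) ∨ (p3 ∧ p2) ∨ (¬p2 ∧ p4) ∨ (¬p2 ∧ p2) ∨ (¬p4 ∧ p4) ∨ (¬p4 ∧ p2)   (distribute ∧ over ∨)
= (p3 ∧ p4) ∨ (p3 ∧ p2) ∨ (¬p2 ∧ p4) ∨ (¬p4 ∧ p2)   (simplify)

(p3 ∧ p4) ∨ (p3 ∧ p2) ∨ (¬p2 ∧ p4) ∨ (¬p4 ∧ p2)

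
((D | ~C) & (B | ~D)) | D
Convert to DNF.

(~C & B) | (~C & ~D) | D

((D | ~C) & (B | ~D)) | D
⇔ (D & B) | (D & ~D) | (~C & B) | (~C & ~D) | D   [distribute & over |]
⇔ (~C & B) | (~C & ~D) | D   [simplify]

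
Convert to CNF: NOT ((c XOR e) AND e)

NOT e OR c

NOT ((c XOR e) AND e)
≡ NOT ((c OR e) AND NOT (c AND e) AND e)   [expand XOR]
≡ NOT (c OR e) OR NOT NOT (c AND e) OR NOT e   [De Morgan]
≡ (NOT c AND NOT e) OR NOT NOT (c AND e) OR NOT e   [De Morgan]
≡ (NOT c AND NOT e) OR (c AND e) OR NOT e   [double negation]
≡ (NOT c OR c OR NOT e) AND (NOT c OR e OR NOT e) AND (NOT e OR c OR NOT e) AND (NOT e OR e OR NOT e)   [distribute OR over AND]
≡ NOT e OR c   [simplify]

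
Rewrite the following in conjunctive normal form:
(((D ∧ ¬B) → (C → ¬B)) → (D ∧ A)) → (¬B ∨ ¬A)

(((D ∧ ¬B) → (C → ¬B)) → (D ∧ A)) → (¬B ∨ ¬A)
= ¬(((D ∧ ¬B) → (C → ¬B)) → (D ∧ A)) ∨ ¬B ∨ ¬A   [eliminate →]
= ¬(¬((D ∧ ¬B) → (C → ¬B)) ∨ (D ∧ A)) ∨ ¬B ∨ ¬A   [eliminate →]
= ¬(¬(¬(D ∧ ¬B) ∨ (C → ¬B)) ∨ (D ∧ A)) ∨ ¬B ∨ ¬A   [eliminate →]
= ¬(¬(¬(D ∧ ¬B) ∨ ¬C ∨ ¬B) ∨ (D ∧ A)) ∨ ¬B ∨ ¬A   [eliminate →]
= (¬¬(¬(D ∧ ¬B) ∨ ¬C ∨ ¬B) ∧ ¬(D ∧ A)) ∨ ¬B ∨ ¬A   [De Morgan]
= ((¬(D ∧ ¬B) ∨ ¬C ∨ ¬B) ∧ ¬(D ∧ A)) ∨ ¬B ∨ ¬A   [double negation]
= ((¬D ∨ ¬¬B ∨ ¬C ∨ ¬B) ∧ ¬(D ∧ A)) ∨ ¬B ∨ ¬A   [De Morgan]
= ((¬D ∨ B ∨ ¬C ∨ ¬B) ∧ ¬(D ∧ A)) ∨ ¬B ∨ ¬A   [double negation]
= ((¬D ∨ B ∨ ¬C ∨ ¬B) ∧ (¬D ∨ ¬A)) ∨ ¬B ∨ ¬A   [De Morgan]
= (¬D ∨ B ∨ ¬C ∨ ¬B ∨ ¬B ∨ ¬A) ∧ (¬D ∨ ¬A ∨ ¬B ∨ ¬A)   [distribute ∨ over ∧]
= ¬D ∨ ¬A ∨ ¬B   [simplify]

¬D ∨ ¬A ∨ ¬B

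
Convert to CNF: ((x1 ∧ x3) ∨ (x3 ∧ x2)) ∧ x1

((x1 ∧ x3) ∨ (x3 ∧ x2)) ∧ x1
≡ (x1 ∨ x3) ∧ (x1 ∨ x2) ∧ (x3 ∨ x3) ∧ (x3 ∨ x2) ∧ x1   [distribute ∨ over ∧]
≡ x3 ∧ x1   [simplify]

x3 ∧ x1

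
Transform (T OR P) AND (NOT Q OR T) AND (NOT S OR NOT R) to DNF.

(T OR P) AND (NOT Q OR T) AND (NOT S OR NOT R)
⇔ (T AND NOT Q AND NOT S) OR (T AND NOT Q AND NOT R) OR (T AND T AND NOT S) OR (T AND T AND NOT R) OR (P AND NOT Q AND NOT S) OR (P AND NOT Q AND NOT R) OR (P AND T AND NOT S) OR (P AND T AND NOT R)   [distribute AND over OR]
⇔ (T AND NOT S) OR (T AND NOT R) OR (P AND NOT Q AND NOT S) OR (P AND NOT Q AND NOT R)   [simplify]

(T AND NOT S) OR (T AND NOT R) OR (P AND NOT Q AND NOT S) OR (P AND NOT Q AND NOT R)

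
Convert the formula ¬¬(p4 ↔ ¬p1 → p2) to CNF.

(¬p4 ∨ p1 ∨ p2) ∧ (¬p1 ∨ p4) ∧ (¬p2 ∨ p4)

¬¬(p4 ↔ ¬p1 → p2)
= ¬¬((p4 → (¬p1 → p2)) ∧ ((¬p1 → p2) → p4))   — eliminate ↔
= ¬¬((¬p4 ∨ (¬p1 → p2)) ∧ ((¬p1 → p2) → p4))   — eliminate →
= ¬¬((¬p4 ∨ ¬¬p1 ∨ p2) ∧ ((¬p1 → p2) → p4))   — eliminate →
= ¬¬((¬p4 ∨ ¬¬p1 ∨ p2) ∧ (¬(¬p1 → p2) ∨ p4))   — eliminate →
= ¬¬((¬p4 ∨ ¬¬p1 ∨ p2) ∧ (¬(¬¬p1 ∨ p2) ∨ p4))   — eliminate →
= (¬p4 ∨ ¬¬p1 ∨ p2) ∧ (¬(¬¬p1 ∨ p2) ∨ p4)   — double negation
= (¬p4 ∨ p1 ∨ p2) ∧ (¬(¬¬p1 ∨ p2) ∨ p4)   — double negation
= (¬p4 ∨ p1 ∨ p2) ∧ (¬¬¬p1 ∧ ¬p2 ∨ p4)   — De Morgan
= (¬p4 ∨ p1 ∨ p2) ∧ (¬p1 ∧ ¬p2 ∨ p4)   — double negation
= (¬p4 ∨ p1 ∨ p2) ∧ (¬p1 ∨ p4) ∧ (¬p2 ∨ p4)   — distribute ∨ over ∧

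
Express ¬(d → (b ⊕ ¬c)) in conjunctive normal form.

¬(d → (b ⊕ ¬c))
= ¬(¬d ∨ (b ⊕ ¬c))   [eliminate →]
= ¬(¬d ∨ ((b ∨ ¬c) ∧ ¬(b ∧ ¬c)))   [expand ⊕]
= ¬¬d ∧ ¬((b ∨ ¬c) ∧ ¬(b ∧ ¬c))   [De Morgan]
= d ∧ ¬((b ∨ ¬c) ∧ ¬(b ∧ ¬c))   [double negation]
= d ∧ (¬(b ∨ ¬c) ∨ ¬¬(b ∧ ¬c))   [De Morgan]
= d ∧ ((¬b ∧ ¬¬c) ∨ ¬¬(b ∧ ¬c))   [De Morgan]
= d ∧ ((¬b ∧ c) ∨ ¬¬(b ∧ ¬c))   [double negation]
= d ∧ ((¬b ∧ c) ∨ (b ∧ ¬c))   [double negation]
= d ∧ (¬b ∨ b) ∧ (¬b ∨ ¬c) ∧ (c ∨ b) ∧ (c ∨ ¬c)   [distribute ∨ over ∧]
= d ∧ (¬b ∨ ¬c) ∧ (c ∨ b)   [simplify]

d ∧ (¬b ∨ ¬c) ∧ (c ∨ b)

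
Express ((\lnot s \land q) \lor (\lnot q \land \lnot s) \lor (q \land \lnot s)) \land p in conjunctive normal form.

\lnot s \land p

((\lnot s \land q) \lor (\lnot q \land \lnot s) \lor (q \land \lnot s)) \land p
≡ (\lnot s \lor \lnot q \lor q) \land (\lnot s \lor \lnot q \lor \lnot s) \land (\lnot s \lor \lnot s \lor q) \land (\lnot s \lor \lnot s \lor \lnot s) \land (q \lor \lnot q \lor q) \land (q \lor \lnot q \lor \lnot s) \land (q \lor \lnot s \lor q) \land (q \lor \lnot s \lor \lnot s) \land p   [distribute \lor over \land]
≡ \lnot s \land p   [simplify]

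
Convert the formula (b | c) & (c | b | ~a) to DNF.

(b | c) & (c | b | ~a)
⇔ (b & c) | (b & b) | (b & ~a) | (c & c) | (c & b) | (c & ~a)   — distribute & over |
⇔ b | c   — simplify

b | c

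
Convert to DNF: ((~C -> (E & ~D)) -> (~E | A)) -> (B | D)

(C & E & ~A) | (E & ~D & ~A) | B | D

((~C -> (E & ~D)) -> (~E | A)) -> (B | D)
≡ ~((~C -> (E & ~D)) -> (~E | A)) | B | D   (eliminate ->)
≡ ~(~(~C -> (E & ~D)) | ~E | A) | B | D   (eliminate ->)
≡ ~(~(~~C | (E & ~D)) | ~E | A) | B | D   (eliminate ->)
≡ (~~(~~C | (E & ~D)) & ~~E & ~A) | B | D   (De Morgan)
≡ ((~~C | (E & ~D)) & ~~E & ~A) | B | D   (double negation)
≡ ((C | (E & ~D)) & ~~E & ~A) | B | D   (double negation)
≡ ((C | (E & ~D)) & E & ~A) | B | D   (double negation)
≡ (C & E & ~A) | (E & ~D & E & ~A) | B | D   (distribute & over |)
≡ (C & E & ~A) | (E & ~D & ~A) | B | D   (simplify)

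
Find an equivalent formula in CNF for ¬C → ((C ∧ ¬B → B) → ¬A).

¬C → ((C ∧ ¬B → B) → ¬A)
⇔ ¬¬C ∨ ((C ∧ ¬B → B) → ¬A)   [eliminate →]
⇔ ¬¬C ∨ ¬(C ∧ ¬B → B) ∨ ¬A   [eliminate →]
⇔ ¬¬C ∨ ¬(¬(C ∧ ¬B) ∨ B) ∨ ¬A   [eliminate →]
⇔ C ∨ ¬(¬(C ∧ ¬B) ∨ B) ∨ ¬A   [double negation]
⇔ C ∨ ¬¬(C ∧ ¬B) ∧ ¬B ∨ ¬A   [De Morgan]
⇔ C ∨ C ∧ ¬B ∧ ¬B ∨ ¬A   [double negation]
⇔ (C ∨ C ∨ ¬A) ∧ (C ∨ ¬B ∨ ¬A) ∧ (C ∨ ¬B ∨ ¬A)   [distribute ∨ over ∧]
⇔ C ∨ ¬A   [simplify]

C ∨ ¬A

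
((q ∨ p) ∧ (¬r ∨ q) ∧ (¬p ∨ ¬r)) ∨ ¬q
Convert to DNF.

((q ∨ p) ∧ (¬r ∨ q) ∧ (¬p ∨ ¬r)) ∨ ¬q
≡ (q ∧ ¬r ∧ ¬p) ∨ (q ∧ ¬r ∧ ¬r) ∨ (q ∧ q ∧ ¬p) ∨ (q ∧ q ∧ ¬r) ∨ (p ∧ ¬r ∧ ¬p) ∨ (p ∧ ¬r ∧ ¬r) ∨ (p ∧ q ∧ ¬p) ∨ (p ∧ q ∧ ¬r) ∨ ¬q   [distribute ∧ over ∨]
≡ (q ∧ ¬r) ∨ (q ∧ ¬p) ∨ (p ∧ ¬r) ∨ ¬q   [simplify]

(q ∧ ¬r) ∨ (q ∧ ¬p) ∨ (p ∧ ¬r) ∨ ¬q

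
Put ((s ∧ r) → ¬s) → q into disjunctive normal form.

(s ∧ r) ∨ q

((s ∧ r) → ¬s) → q
= ¬((s ∧ r) → ¬s) ∨ q   (eliminate →)
= ¬(¬(s ∧ r) ∨ ¬s) ∨ q   (eliminate →)
= (¬¬(s ∧ r) ∧ ¬¬s) ∨ q   (De Morgan)
= (s ∧ r ∧ ¬¬s) ∨ q   (double negation)
= (s ∧ r ∧ s) ∨ q   (double negation)
= (s ∧ r) ∨ q   (simplify)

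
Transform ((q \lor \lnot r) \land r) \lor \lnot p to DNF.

((q \lor \lnot r) \land r) \lor \lnot p
≡ (q \land r) \lor (\lnot r \land r) \lor \lnot p   (distribute \land over \lor)
≡ (q \land r) \lor \lnot p   (simplify)

(q \land r) \lor \lnot p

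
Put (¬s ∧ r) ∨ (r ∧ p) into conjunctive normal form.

(¬s ∨ p) ∧ r

(¬s ∧ r) ∨ (r ∧ p)
≡ (¬s ∨ r) ∧ (¬s ∨ p) ∧ (r ∨ r) ∧ (r ∨ p)   [distribute ∨ over ∧]
≡ (¬s ∨ p) ∧ r   [simplify]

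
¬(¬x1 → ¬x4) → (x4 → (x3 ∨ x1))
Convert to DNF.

x1 ∨ ¬x4 ∨ x3

¬(¬x1 → ¬x4) → (x4 → (x3 ∨ x1))
≡ ¬¬(¬x1 → ¬x4) ∨ (x4 → (x3 ∨ x1))   [eliminate →]
≡ ¬¬(¬¬x1 ∨ ¬x4) ∨ (x4 → (x3 ∨ x1))   [eliminate →]
≡ ¬¬(¬¬x1 ∨ ¬x4) ∨ ¬x4 ∨ x3 ∨ x1   [eliminate →]
≡ ¬¬x1 ∨ ¬x4 ∨ ¬x4 ∨ x3 ∨ x1   [double negation]
≡ x1 ∨ ¬x4 ∨ ¬x4 ∨ x3 ∨ x1   [double negation]
≡ x1 ∨ ¬x4 ∨ x3   [simplify]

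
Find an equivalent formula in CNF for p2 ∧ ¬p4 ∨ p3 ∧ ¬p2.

p2 ∧ ¬p4 ∨ p3 ∧ ¬p2
≡ (p2 ∨ p3) ∧ (p2 ∨ ¬p2) ∧ (¬p4 ∨ p3) ∧ (¬p4 ∨ ¬p2)   [distribute ∨ over ∧]
≡ (p2 ∨ p3) ∧ (¬p4 ∨ p3) ∧ (¬p4 ∨ ¬p2)   [simplify]

(p2 ∨ p3) ∧ (¬p4 ∨ p3) ∧ (¬p4 ∨ ¬p2)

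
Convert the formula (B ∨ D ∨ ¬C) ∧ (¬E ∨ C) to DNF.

(B ∨ D ∨ ¬C) ∧ (¬E ∨ C)
= (B ∧ ¬E) ∨ (B ∧ C) ∨ (D ∧ ¬E) ∨ (D ∧ C) ∨ (¬C ∧ ¬E) ∨ (¬C ∧ C)   (distribute ∧ over ∨)
= (B ∧ ¬E) ∨ (B ∧ C) ∨ (D ∧ ¬E) ∨ (D ∧ C) ∨ (¬C ∧ ¬E)   (simplify)

(B ∧ ¬E) ∨ (B ∧ C) ∨ (D ∧ ¬E) ∨ (D ∧ C) ∨ (¬C ∧ ¬E)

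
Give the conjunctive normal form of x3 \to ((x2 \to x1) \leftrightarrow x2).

x3 \to ((x2 \to x1) \leftrightarrow x2)
= \lnot x3 \lor ((x2 \to x1) \leftrightarrow x2)   — eliminate \to
= \lnot x3 \lor (((x2 \to x1) \to x2) \land (x2 \to (x2 \to x1)))   — eliminate \leftrightarrow
= \lnot x3 \lor ((\lnot (x2 \to x1) \lor x2) \land (x2 \to (x2 \to x1)))   — eliminate \to
= \lnot x3 \lor ((\lnot (\lnot x2 \lor x1) \lor x2) \land (x2 \to (x2 \to x1)))   — eliminate \to
= \lnot x3 \lor ((\lnot (\lnot x2 \lor x1) \lor x2) \land (\lnot x2 \lor (x2 \to x1)))   — eliminate \to
= \lnot x3 \lor ((\lnot (\lnot x2 \lor x1) \lor x2) \land (\lnot x2 \lor \lnot x2 \lor x1))   — eliminate \to
= \lnot x3 \lor (((\lnot \lnot x2 \land \lnot x1) \lor x2) \land (\lnot x2 \lor \lnot x2 \lor x1))   — De Morgan
= \lnot x3 \lor (((x2 \land \lnot x1) \lor x2) \land (\lnot x2 \lor \lnot x2 \lor x1))   — double negation
= (\lnot x3 \lor x2 \lor x2) \land (\lnot x3 \lor \lnot x1 \lor x2) \land (\lnot x3 \lor \lnot x2 \lor \lnot x2 \lor x1)   — distribute \lor over \land
= (\lnot x3 \lor x2) \land (\lnot x3 \lor \lnot x2 \lor x1)   — simplify

(\lnot x3 \lor x2) \land (\lnot x3 \lor \lnot x2 \lor x1)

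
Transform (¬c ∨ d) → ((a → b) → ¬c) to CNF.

(¬d ∨ a ∨ ¬c) ∧ (¬d ∨ ¬b ∨ ¬c)

(¬c ∨ d) → ((a → b) → ¬c)
⇔ ¬(¬c ∨ d) ∨ ((a → b) → ¬c)   — eliminate →
⇔ ¬(¬c ∨ d) ∨ ¬(a → b) ∨ ¬c   — eliminate →
⇔ ¬(¬c ∨ d) ∨ ¬(¬a ∨ b) ∨ ¬c   — eliminate →
⇔ (¬¬c ∧ ¬d) ∨ ¬(¬a ∨ b) ∨ ¬c   — De Morgan
⇔ (c ∧ ¬d) ∨ ¬(¬a ∨ b) ∨ ¬c   — double negation
⇔ (c ∧ ¬d) ∨ (¬¬a ∧ ¬b) ∨ ¬c   — De Morgan
⇔ (c ∧ ¬d) ∨ (a ∧ ¬b) ∨ ¬c   — double negation
⇔ (c ∨ a ∨ ¬c) ∧ (c ∨ ¬b ∨ ¬c) ∧ (¬d ∨ a ∨ ¬c) ∧ (¬d ∨ ¬b ∨ ¬c)   — distribute ∨ over ∧
⇔ (¬d ∨ a ∨ ¬c) ∧ (¬d ∨ ¬b ∨ ¬c)   — simplify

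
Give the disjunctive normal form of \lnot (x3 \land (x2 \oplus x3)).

\lnot x3 \lor (x3 \land x2)

\lnot (x3 \land (x2 \oplus x3))
⇔ \lnot (x3 \land ((x2 \land \lnot x3) \lor (\lnot x2 \land x3)))   [expand \oplus]
⇔ \lnot x3 \lor \lnot ((x2 \land \lnot x3) \lor (\lnot x2 \land x3))   [De Morgan]
⇔ \lnot x3 \lor (\lnot (x2 \land \lnot x3) \land \lnot (\lnot x2 \land x3))   [De Morgan]
⇔ \lnot x3 \lor ((\lnot x2 \lor \lnot \lnot x3) \land \lnot (\lnot x2 \land x3))   [De Morgan]
⇔ \lnot x3 \lor ((\lnot x2 \lor x3) \land \lnot (\lnot x2 \land x3))   [double negation]
⇔ \lnot x3 \lor ((\lnot x2 \lor x3) \land (\lnot \lnot x2 \lor \lnot x3))   [De Morgan]
⇔ \lnot x3 \lor ((\lnot x2 \lor x3) \land (x2 \lor \lnot x3))   [double negation]
⇔ \lnot x3 \lor (\lnot x2 \land x2) \lor (\lnot x2 \land \lnot x3) \lor (x3 \land x2) \lor (x3 \land \lnot x3)   [distribute \land over \lor]
⇔ \lnot x3 \lor (x3 \land x2)   [simplify]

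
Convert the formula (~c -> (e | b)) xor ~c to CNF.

(~c -> (e | b)) xor ~c
⇔ ((~c -> (e | b)) | ~c) & ~((~c -> (e | b)) & ~c)   (expand xor)
⇔ (~~c | e | b | ~c) & ~((~c -> (e | b)) & ~c)   (eliminate ->)
⇔ (~~c | e | b | ~c) & ~((~~c | e | b) & ~c)   (eliminate ->)
⇔ (c | e | b | ~c) & ~((~~c | e | b) & ~c)   (double negation)
⇔ (c | e | b | ~c) & (~(~~c | e | b) | ~~c)   (De Morgan)
⇔ (c | e | b | ~c) & ((~~~c & ~e & ~b) | ~~c)   (De Morgan)
⇔ (c | e | b | ~c) & ((~c & ~e & ~b) | ~~c)   (double negation)
⇔ (c | e | b | ~c) & ((~c & ~e & ~b) | c)   (double negation)
⇔ (c | e | b | ~c) & (~c | c) & (~e | c) & (~b | c)   (distribute | over &)
⇔ (~e | c) & (~b | c)   (simplify)

(~e | c) & (~b | c)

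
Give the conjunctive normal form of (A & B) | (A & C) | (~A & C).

(A & B) | (A & C) | (~A & C)
= (A | A | ~A) & (A | A | C) & (A | C | ~A) & (A | C | C) & (B | A | ~A) & (B | A | C) & (B | C | ~A) & (B | C | C)   [distribute | over &]
= (A | C) & (B | C)   [simplify]

(A | C) & (B | C)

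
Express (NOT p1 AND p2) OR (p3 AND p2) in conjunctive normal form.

(NOT p1 OR p3) AND p2

(NOT p1 AND p2) OR (p3 AND p2)
= (NOT p1 OR p3) AND (NOT p1 OR p2) AND (p2 OR p3) AND (p2 OR p2)   — distribute OR over AND
= (NOT p1 OR p3) AND p2   — simplify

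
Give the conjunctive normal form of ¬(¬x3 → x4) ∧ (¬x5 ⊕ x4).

¬x3 ∧ ¬x4 ∧ (¬x5 ∨ x4)

¬(¬x3 → x4) ∧ (¬x5 ⊕ x4)
= ¬(¬¬x3 ∨ x4) ∧ (¬x5 ⊕ x4)   — eliminate →
= ¬(¬¬x3 ∨ x4) ∧ (¬x5 ∨ x4) ∧ ¬(¬x5 ∧ x4)   — expand ⊕
= ¬¬¬x3 ∧ ¬x4 ∧ (¬x5 ∨ x4) ∧ ¬(¬x5 ∧ x4)   — De Morgan
= ¬x3 ∧ ¬x4 ∧ (¬x5 ∨ x4) ∧ ¬(¬x5 ∧ x4)   — double negation
= ¬x3 ∧ ¬x4 ∧ (¬x5 ∨ x4) ∧ (¬¬x5 ∨ ¬x4)   — De Morgan
= ¬x3 ∧ ¬x4 ∧ (¬x5 ∨ x4) ∧ (x5 ∨ ¬x4)   — double negation
= ¬x3 ∧ ¬x4 ∧ (¬x5 ∨ x4)   — simplify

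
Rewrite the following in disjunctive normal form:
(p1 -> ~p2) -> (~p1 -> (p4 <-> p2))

p1 | (~p4 & ~p2) | (p2 & p4)

(p1 -> ~p2) -> (~p1 -> (p4 <-> p2))
⇔ ~(p1 -> ~p2) | (~p1 -> (p4 <-> p2))
⇔ ~(~p1 | ~p2) | (~p1 -> (p4 <-> p2))
⇔ ~(~p1 | ~p2) | ~~p1 | (p4 <-> p2)
⇔ ~(~p1 | ~p2) | ~~p1 | ((p4 -> p2) & (p2 -> p4))
⇔ ~(~p1 | ~p2) | ~~p1 | ((~p4 | p2) & (p2 -> p4))
⇔ ~(~p1 | ~p2) | ~~p1 | ((~p4 | p2) & (~p2 | p4))
⇔ (~~p1 & ~~p2) | ~~p1 | ((~p4 | p2) & (~p2 | p4))
⇔ (p1 & ~~p2) | ~~p1 | ((~p4 | p2) & (~p2 | p4))
⇔ (p1 & p2) | ~~p1 | ((~p4 | p2) & (~p2 | p4))
⇔ (p1 & p2) | p1 | ((~p4 | p2) & (~p2 | p4))
⇔ (p1 & p2) | p1 | (~p4 & ~p2) | (~p4 & p4) | (p2 & ~p2) | (p2 & p4)
⇔ p1 | (~p4 & ~p2) | (p2 & p4)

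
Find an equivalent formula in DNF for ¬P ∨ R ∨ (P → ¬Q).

¬P ∨ R ∨ ¬Q

¬P ∨ R ∨ (P → ¬Q)
⇔ ¬P ∨ R ∨ ¬P ∨ ¬Q   — eliminate →
⇔ ¬P ∨ R ∨ ¬Q   — simplify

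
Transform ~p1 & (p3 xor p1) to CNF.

~p1 & (p3 xor p1)
⇔ ~p1 & (p3 | p1) & ~(p3 & p1)   — expand xor
⇔ ~p1 & (p3 | p1) & (~p3 | ~p1)   — De Morgan
⇔ ~p1 & (p3 | p1)   — simplify

~p1 & (p3 | p1)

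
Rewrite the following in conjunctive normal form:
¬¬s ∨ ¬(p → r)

(s ∨ p) ∧ (s ∨ ¬r)

¬¬s ∨ ¬(p → r)
⇔ ¬¬s ∨ ¬(¬p ∨ r)   [eliminate →]
⇔ s ∨ ¬(¬p ∨ r)   [double negation]
⇔ s ∨ (¬¬p ∧ ¬r)   [De Morgan]
⇔ s ∨ (p ∧ ¬r)   [double negation]
⇔ (s ∨ p) ∧ (s ∨ ¬r)   [distribute ∨ over ∧]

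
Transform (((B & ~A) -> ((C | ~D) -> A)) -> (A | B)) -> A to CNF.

(((B & ~A) -> ((C | ~D) -> A)) -> (A | B)) -> A
⇔ ~(((B & ~A) -> ((C | ~D) -> A)) -> (A | B)) | A   [eliminate ->]
⇔ ~(~((B & ~A) -> ((C | ~D) -> A)) | A | B) | A   [eliminate ->]
⇔ ~(~(~(B & ~A) | ((C | ~D) -> A)) | A | B) | A   [eliminate ->]
⇔ ~(~(~(B & ~A) | ~(C | ~D) | A) | A | B) | A   [eliminate ->]
⇔ (~~(~(B & ~A) | ~(C | ~D) | A) & ~A & ~B) | A   [De Morgan]
⇔ ((~(B & ~A) | ~(C | ~D) | A) & ~A & ~B) | A   [double negation]
⇔ ((~B | ~~A | ~(C | ~D) | A) & ~A & ~B) | A   [De Morgan]
⇔ ((~B | A | ~(C | ~D) | A) & ~A & ~B) | A   [double negation]
⇔ ((~B | A | (~C & ~~D) | A) & ~A & ~B) | A   [De Morgan]
⇔ ((~B | A | (~C & D) | A) & ~A & ~B) | A   [double negation]
⇔ (~B | A | ~C | A | A) & (~B | A | D | A | A) & (~A | A) & (~B | A)   [distribute | over &]
⇔ ~B | A   [simplify]

~B | A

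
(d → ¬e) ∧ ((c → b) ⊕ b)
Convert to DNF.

(¬d ∧ ¬c ∧ ¬b) ∨ (¬e ∧ ¬c ∧ ¬b)

(d → ¬e) ∧ ((c → b) ⊕ b)
≡ (¬d ∨ ¬e) ∧ ((c → b) ⊕ b)   [eliminate →]
≡ (¬d ∨ ¬e) ∧ (((c → b) ∧ ¬b) ∨ (¬(c → b) ∧ b))   [expand ⊕]
≡ (¬d ∨ ¬e) ∧ (((¬c ∨ b) ∧ ¬b) ∨ (¬(c → b) ∧ b))   [eliminate →]
≡ (¬d ∨ ¬e) ∧ (((¬c ∨ b) ∧ ¬b) ∨ (¬(¬c ∨ b) ∧ b))   [eliminate →]
≡ (¬d ∨ ¬e) ∧ (((¬c ∨ b) ∧ ¬b) ∨ (¬¬c ∧ ¬b ∧ b))   [De Morgan]
≡ (¬d ∨ ¬e) ∧ (((¬c ∨ b) ∧ ¬b) ∨ (c ∧ ¬b ∧ b))   [double negation]
≡ (¬d ∧ ¬c ∧ ¬b) ∨ (¬d ∧ b ∧ ¬b) ∨ (¬d ∧ c ∧ ¬b ∧ b) ∨ (¬e ∧ ¬c ∧ ¬b) ∨ (¬e ∧ b ∧ ¬b) ∨ (¬e ∧ c ∧ ¬b ∧ b)   [distribute ∧ over ∨]
≡ (¬d ∧ ¬c ∧ ¬b) ∨ (¬e ∧ ¬c ∧ ¬b)   [simplify]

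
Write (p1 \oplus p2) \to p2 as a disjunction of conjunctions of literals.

(\lnot p1 \land \lnot p2) \lor p2

(p1 \oplus p2) \to p2
≡ \lnot (p1 \oplus p2) \lor p2   (eliminate \to)
≡ \lnot ((p1 \land \lnot p2) \lor (\lnot p1 \land p2)) \lor p2   (expand \oplus)
≡ (\lnot (p1 \land \lnot p2) \land \lnot (\lnot p1 \land p2)) \lor p2   (De Morgan)
≡ ((\lnot p1 \lor \lnot \lnot p2) \land \lnot (\lnot p1 \land p2)) \lor p2   (De Morgan)
≡ ((\lnot p1 \lor p2) \land \lnot (\lnot p1 \land p2)) \lor p2   (double negation)
≡ ((\lnot p1 \lor p2) \land (\lnot \lnot p1 \lor \lnot p2)) \lor p2   (De Morgan)
≡ ((\lnot p1 \lor p2) \land (p1 \lor \lnot p2)) \lor p2   (double negation)
≡ (\lnot p1 \land p1) \lor (\lnot p1 \land \lnot p2) \lor (p2 \land p1) \lor (p2 \land \lnot p2) \lor p2   (distribute \land over \lor)
≡ (\lnot p1 \land \lnot p2) \lor p2   (simplify)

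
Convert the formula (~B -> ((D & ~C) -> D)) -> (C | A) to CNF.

(~B -> ((D & ~C) -> D)) -> (C | A)
⇔ ~(~B -> ((D & ~C) -> D)) | C | A   [eliminate ->]
⇔ ~(~~B | ((D & ~C) -> D)) | C | A   [eliminate ->]
⇔ ~(~~B | ~(D & ~C) | D) | C | A   [eliminate ->]
⇔ (~~~B & ~~(D & ~C) & ~D) | C | A   [De Morgan]
⇔ (~B & ~~(D & ~C) & ~D) | C | A   [double negation]
⇔ (~B & D & ~C & ~D) | C | A   [double negation]
⇔ (~B | C | A) & (D | C | A) & (~C | C | A) & (~D | C | A)   [distribute | over &]
⇔ (~B | C | A) & (D | C | A) & (~D | C | A)   [simplify]

(~B | C | A) & (D | C | A) & (~D | C | A)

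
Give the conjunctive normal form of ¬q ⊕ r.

(¬q ∨ r) ∧ (q ∨ ¬r)

¬q ⊕ r
≡ (¬q ∨ r) ∧ ¬(¬q ∧ r)   [expand ⊕]
≡ (¬q ∨ r) ∧ (¬¬q ∨ ¬r)   [De Morgan]
≡ (¬q ∨ r) ∧ (q ∨ ¬r)   [double negation]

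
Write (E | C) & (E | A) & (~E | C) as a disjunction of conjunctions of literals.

(E & C) | (C & A)

(E | C) & (E | A) & (~E | C)
≡ (E & E & ~E) | (E & E & C) | (E & A & ~E) | (E & A & C) | (C & E & ~E) | (C & E & C) | (C & A & ~E) | (C & A & C)
≡ (E & C) | (C & A)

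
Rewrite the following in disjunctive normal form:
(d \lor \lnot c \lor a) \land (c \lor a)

(d \land c) \lor a

(d \lor \lnot c \lor a) \land (c \lor a)
⇔ (d \land c) \lor (d \land a) \lor (\lnot c \land c) \lor (\lnot c \land a) \lor (a \land c) \lor (a \land a)
⇔ (d \land c) \lor a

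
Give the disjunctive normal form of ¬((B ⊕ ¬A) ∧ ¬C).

¬B ∧ A ∨ ¬A ∧ B ∨ C

¬((B ⊕ ¬A) ∧ ¬C)
≡ ¬((B ∧ ¬¬A ∨ ¬B ∧ ¬A) ∧ ¬C)   [expand ⊕]
≡ ¬(B ∧ ¬¬A ∨ ¬B ∧ ¬A) ∨ ¬¬C   [De Morgan]
≡ ¬(B ∧ ¬¬A) ∧ ¬(¬B ∧ ¬A) ∨ ¬¬C   [De Morgan]
≡ (¬B ∨ ¬¬¬A) ∧ ¬(¬B ∧ ¬A) ∨ ¬¬C   [De Morgan]
≡ (¬B ∨ ¬A) ∧ ¬(¬B ∧ ¬A) ∨ ¬¬C   [double negation]
≡ (¬B ∨ ¬A) ∧ (¬¬B ∨ ¬¬A) ∨ ¬¬C   [De Morgan]
≡ (¬B ∨ ¬A) ∧ (B ∨ ¬¬A) ∨ ¬¬C   [double negation]
≡ (¬B ∨ ¬A) ∧ (B ∨ A) ∨ ¬¬C   [double negation]
≡ (¬B ∨ ¬A) ∧ (B ∨ A) ∨ C   [double negation]
≡ ¬B ∧ B ∨ ¬B ∧ A ∨ ¬A ∧ B ∨ ¬A ∧ A ∨ C   [distribute ∧ over ∨]
≡ ¬B ∧ A ∨ ¬A ∧ B ∨ C   [simplify]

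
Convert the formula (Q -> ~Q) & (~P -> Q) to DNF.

~Q & P

(Q -> ~Q) & (~P -> Q)
= (~Q | ~Q) & (~P -> Q)   [eliminate ->]
= (~Q | ~Q) & (~~P | Q)   [eliminate ->]
= (~Q | ~Q) & (P | Q)   [double negation]
= (~Q & P) | (~Q & Q) | (~Q & P) | (~Q & Q)   [distribute & over |]
= ~Q & P   [simplify]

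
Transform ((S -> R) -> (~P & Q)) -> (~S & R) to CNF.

((S -> R) -> (~P & Q)) -> (~S & R)
≡ ~((S -> R) -> (~P & Q)) | (~S & R)   [eliminate ->]
≡ ~(~(S -> R) | (~P & Q)) | (~S & R)   [eliminate ->]
≡ ~(~(~S | R) | (~P & Q)) | (~S & R)   [eliminate ->]
≡ (~~(~S | R) & ~(~P & Q)) | (~S & R)   [De Morgan]
≡ ((~S | R) & ~(~P & Q)) | (~S & R)   [double negation]
≡ ((~S | R) & (~~P | ~Q)) | (~S & R)   [De Morgan]
≡ ((~S | R) & (P | ~Q)) | (~S & R)   [double negation]
≡ (~S | R | ~S) & (~S | R | R) & (P | ~Q | ~S) & (P | ~Q | R)   [distribute | over &]
≡ (~S | R) & (P | ~Q | ~S) & (P | ~Q | R)   [simplify]

(~S | R) & (P | ~Q | ~S) & (P | ~Q | R)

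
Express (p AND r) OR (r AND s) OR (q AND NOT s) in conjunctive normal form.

(p AND r) OR (r AND s) OR (q AND NOT s)
≡ (p OR r OR q) AND (p OR r OR NOT s) AND (p OR s OR q) AND (p OR s OR NOT s) AND (r OR r OR q) AND (r OR r OR NOT s) AND (r OR s OR q) AND (r OR s OR NOT s)   [distribute OR over AND]
≡ (p OR s OR q) AND (r OR q) AND (r OR NOT s)   [simplify]

(p OR s OR q) AND (r OR q) AND (r OR NOT s)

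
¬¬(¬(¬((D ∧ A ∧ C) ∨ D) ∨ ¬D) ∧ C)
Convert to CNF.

D ∧ C

¬¬(¬(¬((D ∧ A ∧ C) ∨ D) ∨ ¬D) ∧ C)
≡ ¬(¬((D ∧ A ∧ C) ∨ D) ∨ ¬D) ∧ C   [double negation]
≡ ¬¬((D ∧ A ∧ C) ∨ D) ∧ ¬¬D ∧ C   [De Morgan]
≡ ((D ∧ A ∧ C) ∨ D) ∧ ¬¬D ∧ C   [double negation]
≡ ((D ∧ A ∧ C) ∨ D) ∧ D ∧ C   [double negation]
≡ (D ∨ D) ∧ (A ∨ D) ∧ (C ∨ D) ∧ D ∧ C   [distribute ∨ over ∧]
≡ D ∧ C   [simplify]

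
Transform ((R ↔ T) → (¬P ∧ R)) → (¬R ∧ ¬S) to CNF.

((R ↔ T) → (¬P ∧ R)) → (¬R ∧ ¬S)
≡ ¬((R ↔ T) → (¬P ∧ R)) ∨ (¬R ∧ ¬S)
≡ ¬(¬(R ↔ T) ∨ (¬P ∧ R)) ∨ (¬R ∧ ¬S)
≡ ¬(¬((R → T) ∧ (T → R)) ∨ (¬P ∧ R)) ∨ (¬R ∧ ¬S)
≡ ¬(¬((¬R ∨ T) ∧ (T → R)) ∨ (¬P ∧ R)) ∨ (¬R ∧ ¬S)
≡ ¬(¬((¬R ∨ T) ∧ (¬T ∨ R)) ∨ (¬P ∧ R)) ∨ (¬R ∧ ¬S)
≡ (¬¬((¬R ∨ T) ∧ (¬T ∨ R)) ∧ ¬(¬P ∧ R)) ∨ (¬R ∧ ¬S)
≡ ((¬R ∨ T) ∧ (¬T ∨ R) ∧ ¬(¬P ∧ R)) ∨ (¬R ∧ ¬S)
≡ ((¬R ∨ T) ∧ (¬T ∨ R) ∧ (¬¬P ∨ ¬R)) ∨ (¬R ∧ ¬S)
≡ ((¬R ∨ T) ∧ (¬T ∨ R) ∧ (P ∨ ¬R)) ∨ (¬R ∧ ¬S)
≡ (¬R ∨ T ∨ ¬R) ∧ (¬R ∨ T ∨ ¬S) ∧ (¬T ∨ R ∨ ¬R) ∧ (¬T ∨ R ∨ ¬S) ∧ (P ∨ ¬R ∨ ¬R) ∧ (P ∨ ¬R ∨ ¬S)
≡ (¬R ∨ T) ∧ (¬T ∨ R ∨ ¬S) ∧ (P ∨ ¬R)

(¬R ∨ T) ∧ (¬T ∨ R ∨ ¬S) ∧ (P ∨ ¬R)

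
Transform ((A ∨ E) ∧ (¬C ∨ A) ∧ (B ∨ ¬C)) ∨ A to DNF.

(E ∧ ¬C) ∨ A

((A ∨ E) ∧ (¬C ∨ A) ∧ (B ∨ ¬C)) ∨ A
= (A ∧ ¬C ∧ B) ∨ (A ∧ ¬C ∧ ¬C) ∨ (A ∧ A ∧ B) ∨ (A ∧ A ∧ ¬C) ∨ (E ∧ ¬C ∧ B) ∨ (E ∧ ¬C ∧ ¬C) ∨ (E ∧ A ∧ B) ∨ (E ∧ A ∧ ¬C) ∨ A
= (E ∧ ¬C) ∨ A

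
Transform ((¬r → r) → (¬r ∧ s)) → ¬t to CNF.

((¬r → r) → (¬r ∧ s)) → ¬t
≡ ¬((¬r → r) → (¬r ∧ s)) ∨ ¬t   [eliminate →]
≡ ¬(¬(¬r → r) ∨ (¬r ∧ s)) ∨ ¬t   [eliminate →]
≡ ¬(¬(¬¬r ∨ r) ∨ (¬r ∧ s)) ∨ ¬t   [eliminate →]
≡ (¬¬(¬¬r ∨ r) ∧ ¬(¬r ∧ s)) ∨ ¬t   [De Morgan]
≡ ((¬¬r ∨ r) ∧ ¬(¬r ∧ s)) ∨ ¬t   [double negation]
≡ ((r ∨ r) ∧ ¬(¬r ∧ s)) ∨ ¬t   [double negation]
≡ ((r ∨ r) ∧ (¬¬r ∨ ¬s)) ∨ ¬t   [De Morgan]
≡ ((r ∨ r) ∧ (r ∨ ¬s)) ∨ ¬t   [double negation]
≡ (r ∨ r ∨ ¬t) ∧ (r ∨ ¬s ∨ ¬t)   [distribute ∨ over ∧]
≡ r ∨ ¬t   [simplify]

r ∨ ¬t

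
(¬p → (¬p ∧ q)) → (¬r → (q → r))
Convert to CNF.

(¬p ∨ r ∨ ¬q) ∧ (p ∨ ¬q ∨ r)

(¬p → (¬p ∧ q)) → (¬r → (q → r))
≡ ¬(¬p → (¬p ∧ q)) ∨ (¬r → (q → r))   — eliminate →
≡ ¬(¬¬p ∨ (¬p ∧ q)) ∨ (¬r → (q → r))   — eliminate →
≡ ¬(¬¬p ∨ (¬p ∧ q)) ∨ ¬¬r ∨ (q → r)   — eliminate →
≡ ¬(¬¬p ∨ (¬p ∧ q)) ∨ ¬¬r ∨ ¬q ∨ r   — eliminate →
≡ (¬¬¬p ∧ ¬(¬p ∧ q)) ∨ ¬¬r ∨ ¬q ∨ r   — De Morgan
≡ (¬p ∧ ¬(¬p ∧ q)) ∨ ¬¬r ∨ ¬q ∨ r   — double negation
≡ (¬p ∧ (¬¬p ∨ ¬q)) ∨ ¬¬r ∨ ¬q ∨ r   — De Morgan
≡ (¬p ∧ (p ∨ ¬q)) ∨ ¬¬r ∨ ¬q ∨ r   — double negation
≡ (¬p ∧ (p ∨ ¬q)) ∨ r ∨ ¬q ∨ r   — double negation
≡ (¬p ∨ r ∨ ¬q ∨ r) ∧ (p ∨ ¬q ∨ r ∨ ¬q ∨ r)   — distribute ∨ over ∧
≡ (¬p ∨ r ∨ ¬q) ∧ (p ∨ ¬q ∨ r)   — simplify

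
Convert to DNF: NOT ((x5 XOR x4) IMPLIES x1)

(x5 AND NOT x4 AND NOT x1) OR (NOT x5 AND x4 AND NOT x1)

NOT ((x5 XOR x4) IMPLIES x1)
≡ NOT (NOT (x5 XOR x4) OR x1)   (eliminate IMPLIES)
≡ NOT (NOT ((x5 AND NOT x4) OR (NOT x5 AND x4)) OR x1)   (expand XOR)
≡ NOT NOT ((x5 AND NOT x4) OR (NOT x5 AND x4)) AND NOT x1   (De Morgan)
≡ ((x5 AND NOT x4) OR (NOT x5 AND x4)) AND NOT x1   (double negation)
≡ (x5 AND NOT x4 AND NOT x1) OR (NOT x5 AND x4 AND NOT x1)   (distribute AND over OR)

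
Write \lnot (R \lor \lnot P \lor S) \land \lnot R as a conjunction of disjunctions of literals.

\lnot (R \lor \lnot P \lor S) \land \lnot R
≡ \lnot R \land \lnot \lnot P \land \lnot S \land \lnot R   [De Morgan]
≡ \lnot R \land P \land \lnot S \land \lnot R   [double negation]
≡ \lnot R \land P \land \lnot S   [simplify]

\lnot R \land P \land \lnot S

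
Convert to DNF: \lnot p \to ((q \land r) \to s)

\lnot p \to ((q \land r) \to s)
≡ \lnot \lnot p \lor ((q \land r) \to s)   (eliminate \to)
≡ \lnot \lnot p \lor \lnot (q \land r) \lor s   (eliminate \to)
≡ p \lor \lnot (q \land r) \lor s   (double negation)
≡ p \lor \lnot q \lor \lnot r \lor s   (De Morgan)

p \lor \lnot q \lor \lnot r \lor s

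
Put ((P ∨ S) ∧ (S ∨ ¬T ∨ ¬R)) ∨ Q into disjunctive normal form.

(P ∧ ¬T) ∨ (P ∧ ¬R) ∨ S ∨ Q

((P ∨ S) ∧ (S ∨ ¬T ∨ ¬R)) ∨ Q
= (P ∧ S) ∨ (P ∧ ¬T) ∨ (P ∧ ¬R) ∨ (S ∧ S) ∨ (S ∧ ¬T) ∨ (S ∧ ¬R) ∨ Q   [distribute ∧ over ∨]
= (P ∧ ¬T) ∨ (P ∧ ¬R) ∨ S ∨ Q   [simplify]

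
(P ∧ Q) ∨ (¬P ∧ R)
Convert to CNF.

(P ∨ R) ∧ (Q ∨ ¬P) ∧ (Q ∨ R)

(P ∧ Q) ∨ (¬P ∧ R)
≡ (P ∨ ¬P) ∧ (P ∨ R) ∧ (Q ∨ ¬P) ∧ (Q ∨ R)   [distribute ∨ over ∧]
≡ (P ∨ R) ∧ (Q ∨ ¬P) ∧ (Q ∨ R)   [simplify]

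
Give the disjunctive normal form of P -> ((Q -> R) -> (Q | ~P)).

~P | Q

P -> ((Q -> R) -> (Q | ~P))
⇔ ~P | ((Q -> R) -> (Q | ~P))   — eliminate ->
⇔ ~P | ~(Q -> R) | Q | ~P   — eliminate ->
⇔ ~P | ~(~Q | R) | Q | ~P   — eliminate ->
⇔ ~P | (~~Q & ~R) | Q | ~P   — De Morgan
⇔ ~P | (Q & ~R) | Q | ~P   — double negation
⇔ ~P | Q   — simplify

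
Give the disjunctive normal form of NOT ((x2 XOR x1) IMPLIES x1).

NOT ((x2 XOR x1) IMPLIES x1)
≡ NOT (NOT (x2 XOR x1) OR x1)
≡ NOT (NOT ((x2 AND NOT x1) OR (NOT x2 AND x1)) OR x1)
≡ NOT NOT ((x2 AND NOT x1) OR (NOT x2 AND x1)) AND NOT x1
≡ ((x2 AND NOT x1) OR (NOT x2 AND x1)) AND NOT x1
≡ (x2 AND NOT x1 AND NOT x1) OR (NOT x2 AND x1 AND NOT x1)
≡ x2 AND NOT x1

x2 AND NOT x1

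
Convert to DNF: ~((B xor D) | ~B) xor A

(D & B & ~A) | (B & ~D & A) | (~B & A)

~((B xor D) | ~B) xor A
= (~((B xor D) | ~B) & ~A) | (~~((B xor D) | ~B) & A)   [expand xor]
= (~((B & ~D) | (~B & D) | ~B) & ~A) | (~~((B xor D) | ~B) & A)   [expand xor]
= (~((B & ~D) | (~B & D) | ~B) & ~A) | (~~((B & ~D) | (~B & D) | ~B) & A)   [expand xor]
= (~(B & ~D) & ~(~B & D) & ~~B & ~A) | (~~((B & ~D) | (~B & D) | ~B) & A)   [De Morgan]
= ((~B | ~~D) & ~(~B & D) & ~~B & ~A) | (~~((B & ~D) | (~B & D) | ~B) & A)   [De Morgan]
= ((~B | D) & ~(~B & D) & ~~B & ~A) | (~~((B & ~D) | (~B & D) | ~B) & A)   [double negation]
= ((~B | D) & (~~B | ~D) & ~~B & ~A) | (~~((B & ~D) | (~B & D) | ~B) & A)   [De Morgan]
= ((~B | D) & (B | ~D) & ~~B & ~A) | (~~((B & ~D) | (~B & D) | ~B) & A)   [double negation]
= ((~B | D) & (B | ~D) & B & ~A) | (~~((B & ~D) | (~B & D) | ~B) & A)   [double negation]
= ((~B | D) & (B | ~D) & B & ~A) | (((B & ~D) | (~B & D) | ~B) & A)   [double negation]
= (~B & B & B & ~A) | (~B & ~D & B & ~A) | (D & B & B & ~A) | (D & ~D & B & ~A) | (B & ~D & A) | (~B & D & A) | (~B & A)   [distribute & over |]
= (D & B & ~A) | (B & ~D & A) | (~B & A)   [simplify]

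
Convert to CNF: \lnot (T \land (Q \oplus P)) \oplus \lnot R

\lnot (T \land (Q \oplus P)) \oplus \lnot R
≡ (\lnot (T \land (Q \oplus P)) \lor \lnot R) \land \lnot (\lnot (T \land (Q \oplus P)) \land \lnot R)   (expand \oplus)
≡ (\lnot (T \land (Q \lor P) \land \lnot (Q \land P)) \lor \lnot R) \land \lnot (\lnot (T \land (Q \oplus P)) \land \lnot R)   (expand \oplus)
≡ (\lnot (T \land (Q \lor P) \land \lnot (Q \land P)) \lor \lnot R) \land \lnot (\lnot (T \land (Q \lor P) \land \lnot (Q \land P)) \land \lnot R)   (expand \oplus)
≡ (\lnot T \lor \lnot (Q \lor P) \lor \lnot \lnot (Q \land P) \lor \lnot R) \land \lnot (\lnot (T \land (Q \lor P) \land \lnot (Q \land P)) \land \lnot R)   (De Morgan)
≡ (\lnot T \lor (\lnot Q \land \lnot P) \lor \lnot \lnot (Q \land P) \lor \lnot R) \land \lnot (\lnot (T \land (Q \lor P) \land \lnot (Q \land P)) \land \lnot R)   (De Morgan)
≡ (\lnot T \lor (\lnot Q \land \lnot P) \lor (Q \land P) \lor \lnot R) \land \lnot (\lnot (T \land (Q \lor P) \land \lnot (Q \land P)) \land \lnot R)   (double negation)
≡ (\lnot T \lor (\lnot Q \land \lnot P) \lor (Q \land P) \lor \lnot R) \land (\lnot \lnot (T \land (Q \lor P) \land \lnot (Q \land P)) \lor \lnot \lnot R)   (De Morgan)
≡ (\lnot T \lor (\lnot Q \land \lnot P) \lor (Q \land P) \lor \lnot R) \land ((T \land (Q \lor P) \land \lnot (Q \land P)) \lor \lnot \lnot R)   (double negation)
≡ (\lnot T \lor (\lnot Q \land \lnot P) \lor (Q \land P) \lor \lnot R) \land ((T \land (Q \lor P) \land (\lnot Q \lor \lnot P)) \lor \lnot \lnot R)   (De Morgan)
≡ (\lnot T \lor (\lnot Q \land \lnot P) \lor (Q \land P) \lor \lnot R) \land ((T \land (Q \lor P) \land (\lnot Q \lor \lnot P)) \lor R)   (double negation)
≡ (\lnot T \lor \lnot Q \lor Q \lor \lnot R) \land (\lnot T \lor \lnot Q \lor P \lor \lnot R) \land (\lnot T \lor \lnot P \lor Q \lor \lnot R) \land (\lnot T \lor \lnot P \lor P \lor \lnot R) \land (T \lor R) \land (Q \lor P \lor R) \land (\lnot Q \lor \lnot P \lor R)   (distribute \lor over \land)
≡ (\lnot T \lor \lnot Q \lor P \lor \lnot R) \land (\lnot T \lor \lnot P \lor Q \lor \lnot R) \land (T \lor R) \land (Q \lor P \lor R) \land (\lnot Q \lor \lnot P \lor R)   (simplify)

(\lnot T \lor \lnot Q \lor P \lor \lnot R) \land (\lnot T \lor \lnot P \lor Q \lor \lnot R) \land (T \lor R) \land (Q \lor P \lor R) \land (\lnot Q \lor \lnot P \lor R)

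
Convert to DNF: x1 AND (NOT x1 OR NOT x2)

x1 AND NOT x2

x1 AND (NOT x1 OR NOT x2)
≡ (x1 AND NOT x1) OR (x1 AND NOT x2)
≡ x1 AND NOT x2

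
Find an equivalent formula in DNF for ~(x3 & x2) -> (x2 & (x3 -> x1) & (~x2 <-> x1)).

(x3 & x2) | (x2 & ~x3 & ~x1)

~(x3 & x2) -> (x2 & (x3 -> x1) & (~x2 <-> x1))
⇔ ~~(x3 & x2) | (x2 & (x3 -> x1) & (~x2 <-> x1))   [eliminate ->]
⇔ ~~(x3 & x2) | (x2 & (~x3 | x1) & (~x2 <-> x1))   [eliminate ->]
⇔ ~~(x3 & x2) | (x2 & (~x3 | x1) & (~x2 -> x1) & (x1 -> ~x2))   [eliminate <->]
⇔ ~~(x3 & x2) | (x2 & (~x3 | x1) & (~~x2 | x1) & (x1 -> ~x2))   [eliminate ->]
⇔ ~~(x3 & x2) | (x2 & (~x3 | x1) & (~~x2 | x1) & (~x1 | ~x2))   [eliminate ->]
⇔ (x3 & x2) | (x2 & (~x3 | x1) & (~~x2 | x1) & (~x1 | ~x2))   [double negation]
⇔ (x3 & x2) | (x2 & (~x3 | x1) & (x2 | x1) & (~x1 | ~x2))   [double negation]
⇔ (x3 & x2) | (x2 & ~x3 & x2 & ~x1) | (x2 & ~x3 & x2 & ~x2) | (x2 & ~x3 & x1 & ~x1) | (x2 & ~x3 & x1 & ~x2) | (x2 & x1 & x2 & ~x1) | (x2 & x1 & x2 & ~x2) | (x2 & x1 & x1 & ~x1) | (x2 & x1 & x1 & ~x2)   [distribute & over |]
⇔ (x3 & x2) | (x2 & ~x3 & ~x1)   [simplify]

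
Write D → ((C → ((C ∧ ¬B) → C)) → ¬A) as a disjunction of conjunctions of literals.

D → ((C → ((C ∧ ¬B) → C)) → ¬A)
≡ ¬D ∨ ((C → ((C ∧ ¬B) → C)) → ¬A)   [eliminate →]
≡ ¬D ∨ ¬(C → ((C ∧ ¬B) → C)) ∨ ¬A   [eliminate →]
≡ ¬D ∨ ¬(¬C ∨ ((C ∧ ¬B) → C)) ∨ ¬A   [eliminate →]
≡ ¬D ∨ ¬(¬C ∨ ¬(C ∧ ¬B) ∨ C) ∨ ¬A   [eliminate →]
≡ ¬D ∨ (¬¬C ∧ ¬¬(C ∧ ¬B) ∧ ¬C) ∨ ¬A   [De Morgan]
≡ ¬D ∨ (C ∧ ¬¬(C ∧ ¬B) ∧ ¬C) ∨ ¬A   [double negation]
≡ ¬D ∨ (C ∧ C ∧ ¬B ∧ ¬C) ∨ ¬A   [double negation]
≡ ¬D ∨ ¬A   [simplify]

¬D ∨ ¬A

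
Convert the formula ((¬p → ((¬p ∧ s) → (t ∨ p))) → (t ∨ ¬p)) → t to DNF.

((¬p → ((¬p ∧ s) → (t ∨ p))) → (t ∨ ¬p)) → t
= ¬((¬p → ((¬p ∧ s) → (t ∨ p))) → (t ∨ ¬p)) ∨ t   [eliminate →]
= ¬(¬(¬p → ((¬p ∧ s) → (t ∨ p))) ∨ t ∨ ¬p) ∨ t   [eliminate →]
= ¬(¬(¬¬p ∨ ((¬p ∧ s) → (t ∨ p))) ∨ t ∨ ¬p) ∨ t   [eliminate →]
= ¬(¬(¬¬p ∨ ¬(¬p ∧ s) ∨ t ∨ p) ∨ t ∨ ¬p) ∨ t   [eliminate →]
= (¬¬(¬¬p ∨ ¬(¬p ∧ s) ∨ t ∨ p) ∧ ¬t ∧ ¬¬p) ∨ t   [De Morgan]
= ((¬¬p ∨ ¬(¬p ∧ s) ∨ t ∨ p) ∧ ¬t ∧ ¬¬p) ∨ t   [double negation]
= ((p ∨ ¬(¬p ∧ s) ∨ t ∨ p) ∧ ¬t ∧ ¬¬p) ∨ t   [double negation]
= ((p ∨ ¬¬p ∨ ¬s ∨ t ∨ p) ∧ ¬t ∧ ¬¬p) ∨ t   [De Morgan]
= ((p ∨ p ∨ ¬s ∨ t ∨ p) ∧ ¬t ∧ ¬¬p) ∨ t   [double negation]
= ((p ∨ p ∨ ¬s ∨ t ∨ p) ∧ ¬t ∧ p) ∨ t   [double negation]
= (p ∧ ¬t ∧ p) ∨ (p ∧ ¬t ∧ p) ∨ (¬s ∧ ¬t ∧ p) ∨ (t ∧ ¬t ∧ p) ∨ (p ∧ ¬t ∧ p) ∨ t   [distribute ∧ over ∨]
= (p ∧ ¬t) ∨ t   [simplify]

(p ∧ ¬t) ∨ t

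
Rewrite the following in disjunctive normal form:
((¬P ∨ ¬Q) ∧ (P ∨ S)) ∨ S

((¬P ∨ ¬Q) ∧ (P ∨ S)) ∨ S
≡ (¬P ∧ P) ∨ (¬P ∧ S) ∨ (¬Q ∧ P) ∨ (¬Q ∧ S) ∨ S   (distribute ∧ over ∨)
≡ (¬Q ∧ P) ∨ S   (simplify)

(¬Q ∧ P) ∨ S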